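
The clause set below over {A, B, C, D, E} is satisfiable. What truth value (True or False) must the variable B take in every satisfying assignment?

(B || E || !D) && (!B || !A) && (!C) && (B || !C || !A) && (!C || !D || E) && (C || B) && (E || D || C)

Suppose B = false.
(!C) alone gives C = false.
That conflicts with the unit clause (C).
So every satisfying assignment has B = True.

True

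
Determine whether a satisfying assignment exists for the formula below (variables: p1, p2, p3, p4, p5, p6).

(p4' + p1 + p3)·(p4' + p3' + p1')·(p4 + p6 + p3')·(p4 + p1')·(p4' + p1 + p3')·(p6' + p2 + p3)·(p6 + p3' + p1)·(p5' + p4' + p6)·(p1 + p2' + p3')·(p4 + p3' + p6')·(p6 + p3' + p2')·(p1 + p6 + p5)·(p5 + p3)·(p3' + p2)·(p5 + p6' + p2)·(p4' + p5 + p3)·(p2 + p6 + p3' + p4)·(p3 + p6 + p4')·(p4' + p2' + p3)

Suppose p4 = 0.
Unit clause (p1') forces p1 = 0.
Suppose p6 = 0.
Unit clause (p3') forces p3 = 0.
Unit clause (p5) forces p5 = 1.
All clauses hold; p2 can take either value.
A satisfying assignment: p1: 0, p2: 0, p3: 0, p4: 0, p5: 1, p6: 0.

Satisfiable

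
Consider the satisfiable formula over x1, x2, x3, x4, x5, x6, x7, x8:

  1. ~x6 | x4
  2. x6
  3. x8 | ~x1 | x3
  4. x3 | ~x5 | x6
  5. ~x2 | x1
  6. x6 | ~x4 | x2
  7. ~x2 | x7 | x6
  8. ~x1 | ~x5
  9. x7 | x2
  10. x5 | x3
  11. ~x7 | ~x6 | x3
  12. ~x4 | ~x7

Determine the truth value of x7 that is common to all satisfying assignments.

Suppose x7 = 1.
Unit clause (x6) forces x6 = 1.
Unit clause (x4) forces x4 = 1.
That conflicts with the unit clause (~x4).
So every satisfying assignment has x7 = False.

False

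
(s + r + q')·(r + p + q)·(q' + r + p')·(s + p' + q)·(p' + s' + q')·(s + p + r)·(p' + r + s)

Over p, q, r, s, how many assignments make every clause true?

There are 2^4 = 16 truth assignments over (p, q, r, s).
Check each against the 7 clauses (columns in the order p, q, r, s):
  F F F F  ✗ fails (r + p + q)
  F F F T  ✗ fails (r + p + q)
  F F T F  ✓ satisfies all
  F F T T  ✓ satisfies all
  F T F F  ✗ fails (s + r + q')
  F T F T  ✓ satisfies all
  F T T F  ✓ satisfies all
  F T T T  ✓ satisfies all
  T F F F  ✗ fails (s + p' + q)
  T F F T  ✓ satisfies all
  T F T F  ✗ fails (s + p' + q)
  T F T T  ✓ satisfies all
  T T F F  ✗ fails (s + r + q')
  T T F T  ✗ fails (q' + r + p')
  T T T F  ✓ satisfies all
  T T T T  ✗ fails (p' + s' + q')
8 of the 16 rows are models.

8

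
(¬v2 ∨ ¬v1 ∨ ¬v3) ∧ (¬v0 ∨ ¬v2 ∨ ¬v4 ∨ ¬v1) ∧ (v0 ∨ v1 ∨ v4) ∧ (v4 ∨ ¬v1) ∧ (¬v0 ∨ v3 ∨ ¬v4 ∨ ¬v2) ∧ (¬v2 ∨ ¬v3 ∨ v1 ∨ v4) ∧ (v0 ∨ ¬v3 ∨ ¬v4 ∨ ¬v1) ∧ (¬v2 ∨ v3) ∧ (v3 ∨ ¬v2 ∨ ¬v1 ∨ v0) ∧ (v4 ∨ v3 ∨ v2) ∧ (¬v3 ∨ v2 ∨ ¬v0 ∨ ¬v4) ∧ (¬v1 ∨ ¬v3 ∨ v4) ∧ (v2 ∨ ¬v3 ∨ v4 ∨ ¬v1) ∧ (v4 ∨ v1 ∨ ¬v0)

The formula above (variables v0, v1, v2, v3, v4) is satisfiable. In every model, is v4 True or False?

Suppose v4 = False.
From the singleton clause (¬v1), v1 = False.
From the singleton clause (v0), v0 = True.
Now (¬v0) is unsatisfied and unit — conflict.
So every satisfying assignment has v4 = True.

True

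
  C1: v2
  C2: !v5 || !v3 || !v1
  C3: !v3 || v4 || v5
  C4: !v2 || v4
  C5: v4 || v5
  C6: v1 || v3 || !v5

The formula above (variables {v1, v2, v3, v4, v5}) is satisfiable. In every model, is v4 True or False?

True

Suppose v4 = false.
From the singleton clause (v2), v2 = true.
That conflicts with the unit clause (!v2).
So every satisfying assignment has v4 = True.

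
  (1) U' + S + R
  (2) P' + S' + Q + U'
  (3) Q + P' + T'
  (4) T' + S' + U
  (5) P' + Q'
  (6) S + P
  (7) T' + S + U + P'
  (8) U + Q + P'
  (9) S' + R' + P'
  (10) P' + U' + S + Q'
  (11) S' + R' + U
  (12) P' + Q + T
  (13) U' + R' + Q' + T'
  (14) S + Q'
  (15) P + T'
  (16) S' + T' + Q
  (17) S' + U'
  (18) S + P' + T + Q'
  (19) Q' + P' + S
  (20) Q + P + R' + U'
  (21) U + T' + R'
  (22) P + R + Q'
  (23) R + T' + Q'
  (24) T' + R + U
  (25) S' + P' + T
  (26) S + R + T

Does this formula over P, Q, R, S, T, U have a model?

Suppose P = 0.
From the singleton clause (S), S = 1.
From the singleton clause (T'), T = 0.
From the singleton clause (U'), U = 0.
From the singleton clause (R'), R = 0.
From the singleton clause (Q'), Q = 0.
All clauses are satisfied.
A satisfying assignment: P ↦ 0,  Q ↦ 0,  R ↦ 0,  S ↦ 1,  T ↦ 0,  U ↦ 0.

Yes, satisfiable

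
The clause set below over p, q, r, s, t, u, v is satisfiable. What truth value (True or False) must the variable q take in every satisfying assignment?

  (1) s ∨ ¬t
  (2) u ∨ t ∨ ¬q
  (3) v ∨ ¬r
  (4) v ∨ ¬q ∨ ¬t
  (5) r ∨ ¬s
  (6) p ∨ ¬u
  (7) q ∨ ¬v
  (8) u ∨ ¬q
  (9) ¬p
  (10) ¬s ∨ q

False

Suppose q = True.
The clause (u) is unit, so u = True.
The clause (p) is unit, so p = True.
But (¬p) is also a unit clause — contradiction.
So every satisfying assignment has q = False.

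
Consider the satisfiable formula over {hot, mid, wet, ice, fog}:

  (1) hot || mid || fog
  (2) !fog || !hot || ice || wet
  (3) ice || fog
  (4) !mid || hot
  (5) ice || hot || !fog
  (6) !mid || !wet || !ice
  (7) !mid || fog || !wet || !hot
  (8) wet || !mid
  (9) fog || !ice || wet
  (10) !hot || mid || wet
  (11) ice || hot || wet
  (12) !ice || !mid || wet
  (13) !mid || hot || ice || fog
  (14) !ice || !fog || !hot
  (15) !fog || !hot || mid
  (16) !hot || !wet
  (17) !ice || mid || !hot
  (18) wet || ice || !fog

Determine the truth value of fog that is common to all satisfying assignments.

Suppose fog = false.
(ice) alone gives ice = true.
(wet) alone gives wet = true.
(!mid) alone gives mid = false.
(hot) alone gives hot = true.
That conflicts with the unit clause (!hot).
So every satisfying assignment has fog = True.

True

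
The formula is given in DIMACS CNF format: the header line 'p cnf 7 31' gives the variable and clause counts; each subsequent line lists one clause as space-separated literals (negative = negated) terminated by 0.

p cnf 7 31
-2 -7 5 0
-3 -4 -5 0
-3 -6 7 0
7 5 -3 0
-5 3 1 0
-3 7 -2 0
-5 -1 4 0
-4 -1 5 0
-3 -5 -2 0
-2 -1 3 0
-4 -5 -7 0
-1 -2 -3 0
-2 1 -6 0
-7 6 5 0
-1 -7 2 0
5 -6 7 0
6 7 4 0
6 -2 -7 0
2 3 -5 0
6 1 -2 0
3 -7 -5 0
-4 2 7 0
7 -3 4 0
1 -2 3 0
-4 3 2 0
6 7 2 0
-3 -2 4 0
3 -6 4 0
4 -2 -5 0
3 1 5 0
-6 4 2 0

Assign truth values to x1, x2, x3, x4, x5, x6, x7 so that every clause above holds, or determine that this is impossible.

Try x2 = False.
Try x1 = False.
Try x5 = False.
From the singleton clause (x3), x3 = True.
From the singleton clause (x7), x7 = True.
From the singleton clause (x6), x6 = True.
From the singleton clause (x4), x4 = True.
All clauses are satisfied.

x1=False; x2=False; x3=True; x4=True; x5=False; x6=True; x7=True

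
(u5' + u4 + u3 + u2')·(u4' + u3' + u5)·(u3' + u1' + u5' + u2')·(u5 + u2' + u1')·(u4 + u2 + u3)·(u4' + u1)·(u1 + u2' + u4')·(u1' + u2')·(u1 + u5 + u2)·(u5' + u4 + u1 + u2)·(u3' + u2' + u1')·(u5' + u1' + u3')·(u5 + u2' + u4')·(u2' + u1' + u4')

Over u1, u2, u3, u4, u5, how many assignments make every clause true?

There are 2^5 = 32 truth assignments over (u1, u2, u3, u4, u5).
Split on u3. With u3 = 1, the clauses containing u3 are satisfied and u3' drops from the rest; 3 of the 2^4 = 16 assignments to the other variables satisfy what remains.
With u3 = 0, by the same count on the reduced clause set, 3 assignments work.
(One model: u1=F, u2=T, u3=F, u4=F, u5=F.)
Total: 3 + 3 = 6.

6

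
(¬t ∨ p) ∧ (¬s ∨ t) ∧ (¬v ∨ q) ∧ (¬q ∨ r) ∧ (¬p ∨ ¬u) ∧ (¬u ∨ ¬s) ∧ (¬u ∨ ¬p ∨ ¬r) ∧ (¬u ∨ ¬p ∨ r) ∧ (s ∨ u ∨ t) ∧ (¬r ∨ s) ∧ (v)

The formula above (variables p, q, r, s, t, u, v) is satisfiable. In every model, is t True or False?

True

Suppose t = False.
(¬s) alone gives s = False.
(u) alone gives u = True.
(¬p) alone gives p = False.
(¬r) alone gives r = False.
(¬q) alone gives q = False.
(¬v) alone gives v = False.
Now (v) is unsatisfied and unit — conflict.
So every satisfying assignment has t = True.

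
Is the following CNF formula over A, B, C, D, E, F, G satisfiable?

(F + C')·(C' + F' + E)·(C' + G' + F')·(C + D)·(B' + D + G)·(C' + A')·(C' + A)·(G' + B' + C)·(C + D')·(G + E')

Case F = 1:
Case C = 0:
(D) alone gives D = 1.
But (D') is also a unit clause — contradiction.
That branch fails; take C = 1 instead.
(E) alone gives E = 1.
(G') alone gives G = 0.
But (G) is also a unit clause — contradiction.
Neither C = 1 nor C = 0 works.
That branch fails; take F = 0 instead.
(C') alone gives C = 0.
(D) alone gives D = 1.
But (D') is also a unit clause — contradiction.
Neither F = 1 nor F = 0 works.
No assignment satisfies every clause.

Unsatisfiable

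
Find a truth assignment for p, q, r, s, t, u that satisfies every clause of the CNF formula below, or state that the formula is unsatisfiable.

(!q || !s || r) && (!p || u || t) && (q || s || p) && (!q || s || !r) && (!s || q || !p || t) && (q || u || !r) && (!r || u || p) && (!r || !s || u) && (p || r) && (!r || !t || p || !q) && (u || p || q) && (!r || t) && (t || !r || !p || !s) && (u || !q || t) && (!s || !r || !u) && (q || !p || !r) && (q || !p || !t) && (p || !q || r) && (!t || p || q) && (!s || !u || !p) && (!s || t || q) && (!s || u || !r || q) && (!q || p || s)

p=true, q=true, r=false, s=false, t=true, u=true

Suppose p = true.
Suppose u = true.
(!s) alone gives s = false.
Suppose q = true.
(!r) alone gives r = false.
Every clause is now satisfied; t is unconstrained.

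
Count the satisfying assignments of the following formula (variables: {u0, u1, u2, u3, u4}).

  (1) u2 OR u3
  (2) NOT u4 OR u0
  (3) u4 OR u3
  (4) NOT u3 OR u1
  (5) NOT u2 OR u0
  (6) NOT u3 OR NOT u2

There are 2^5 = 32 truth assignments over (u0, u1, u2, u3, u4).
Split on u3. With u3 = true, the clauses containing u3 are satisfied and NOT u3 drops from the rest; 3 of the 2^4 = 16 assignments to the other variables satisfy what remains.
With u3 = false, by the same count on the reduced clause set, 2 assignments work.
Total: 3 + 2 = 5.

5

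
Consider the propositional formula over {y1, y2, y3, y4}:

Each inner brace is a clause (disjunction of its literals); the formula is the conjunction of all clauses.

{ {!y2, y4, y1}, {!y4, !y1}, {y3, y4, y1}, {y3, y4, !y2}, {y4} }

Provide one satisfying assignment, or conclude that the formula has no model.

(y4) alone gives y4 = true.
(!y1) alone gives y1 = false.
Every clause is now satisfied; y2, y3 are unconstrained.

y1 ↦ false,  y2 ↦ false,  y3 ↦ false,  y4 ↦ true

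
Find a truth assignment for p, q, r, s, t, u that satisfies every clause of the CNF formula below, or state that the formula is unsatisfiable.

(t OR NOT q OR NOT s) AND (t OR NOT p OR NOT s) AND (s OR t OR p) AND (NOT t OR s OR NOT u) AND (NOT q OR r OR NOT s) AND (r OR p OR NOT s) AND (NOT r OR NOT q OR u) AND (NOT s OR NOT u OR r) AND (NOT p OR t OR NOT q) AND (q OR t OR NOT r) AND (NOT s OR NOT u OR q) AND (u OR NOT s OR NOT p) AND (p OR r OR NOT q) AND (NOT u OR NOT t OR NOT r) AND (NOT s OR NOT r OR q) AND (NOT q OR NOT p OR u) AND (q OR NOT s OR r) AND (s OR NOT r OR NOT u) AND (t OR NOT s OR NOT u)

Suppose t = false.
Suppose q = false.
(NOT r) alone gives r = false.
(NOT s) alone gives s = false.
(p) alone gives p = true.
All clauses hold; u can take either value.

p: true,  q: false,  r: false,  s: false,  t: false,  u: true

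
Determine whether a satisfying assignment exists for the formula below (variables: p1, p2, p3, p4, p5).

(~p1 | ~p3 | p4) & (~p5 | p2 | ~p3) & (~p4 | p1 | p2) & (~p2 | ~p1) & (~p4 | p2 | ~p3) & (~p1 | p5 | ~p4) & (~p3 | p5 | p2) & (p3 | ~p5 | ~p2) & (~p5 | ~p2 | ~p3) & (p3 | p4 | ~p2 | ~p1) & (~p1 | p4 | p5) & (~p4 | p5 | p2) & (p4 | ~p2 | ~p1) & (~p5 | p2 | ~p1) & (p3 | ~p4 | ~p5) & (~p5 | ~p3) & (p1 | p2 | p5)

Case p2 = 1:
Unit clause (~p1) forces p1 = 0.
Case p3 = 1:
Unit clause (~p5) forces p5 = 0.
Every clause is now satisfied; p4 is unconstrained.
A satisfying assignment: p1: 0,  p2: 1,  p3: 1,  p4: 1,  p5: 0.

Yes, satisfiable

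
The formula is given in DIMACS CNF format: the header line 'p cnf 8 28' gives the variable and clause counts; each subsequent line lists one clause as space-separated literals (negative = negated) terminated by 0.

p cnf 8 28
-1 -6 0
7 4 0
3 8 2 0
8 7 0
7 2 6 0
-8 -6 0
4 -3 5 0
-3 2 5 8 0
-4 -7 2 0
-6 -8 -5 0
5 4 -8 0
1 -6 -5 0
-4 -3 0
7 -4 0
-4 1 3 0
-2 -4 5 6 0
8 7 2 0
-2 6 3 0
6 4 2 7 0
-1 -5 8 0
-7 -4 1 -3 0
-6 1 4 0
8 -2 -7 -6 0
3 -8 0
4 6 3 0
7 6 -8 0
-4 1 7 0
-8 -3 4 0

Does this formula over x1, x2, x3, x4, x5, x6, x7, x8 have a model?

Yes

Try x1 = False.
Try x7 = True.
Try x8 = False.
Try x3 = True.
(¬x4) alone gives x4 = False.
(x5) alone gives x5 = True.
(¬x6) alone gives x6 = False.
Every clause is now satisfied; x2 is unconstrained.
A satisfying assignment: x1: False; x2: False; x3: True; x4: False; x5: True; x6: False; x7: True; x8: False.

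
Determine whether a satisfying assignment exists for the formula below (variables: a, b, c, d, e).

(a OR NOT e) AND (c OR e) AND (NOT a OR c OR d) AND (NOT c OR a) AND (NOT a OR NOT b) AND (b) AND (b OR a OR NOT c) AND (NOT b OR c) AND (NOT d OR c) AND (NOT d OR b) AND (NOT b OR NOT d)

No, unsatisfiable

Unit clause (b) forces b = true.
Unit clause (NOT a) forces a = false.
Unit clause (NOT e) forces e = false.
Unit clause (c) forces c = true.
Now (NOT c) is unsatisfied and unit — conflict.
No assignment satisfies every clause.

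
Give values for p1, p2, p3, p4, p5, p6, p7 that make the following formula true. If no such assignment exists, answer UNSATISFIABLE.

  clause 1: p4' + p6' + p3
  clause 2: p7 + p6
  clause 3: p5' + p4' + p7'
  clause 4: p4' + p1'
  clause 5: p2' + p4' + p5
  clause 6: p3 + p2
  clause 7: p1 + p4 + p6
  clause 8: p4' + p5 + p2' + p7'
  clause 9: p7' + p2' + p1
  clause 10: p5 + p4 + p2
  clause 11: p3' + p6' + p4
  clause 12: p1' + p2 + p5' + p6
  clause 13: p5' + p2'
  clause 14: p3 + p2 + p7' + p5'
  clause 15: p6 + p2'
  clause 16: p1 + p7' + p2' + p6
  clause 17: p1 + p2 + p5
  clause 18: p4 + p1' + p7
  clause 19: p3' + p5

Case p7 = 0:
(p6) alone gives p6 = 1.
Case p4 = 1:
(p3) alone gives p3 = 1.
(p1') alone gives p1 = 0.
(p5) alone gives p5 = 1.
(p2') alone gives p2 = 0.
All clauses are satisfied.

p1: 0, p2: 0, p3: 1, p4: 1, p5: 1, p6: 1, p7: 0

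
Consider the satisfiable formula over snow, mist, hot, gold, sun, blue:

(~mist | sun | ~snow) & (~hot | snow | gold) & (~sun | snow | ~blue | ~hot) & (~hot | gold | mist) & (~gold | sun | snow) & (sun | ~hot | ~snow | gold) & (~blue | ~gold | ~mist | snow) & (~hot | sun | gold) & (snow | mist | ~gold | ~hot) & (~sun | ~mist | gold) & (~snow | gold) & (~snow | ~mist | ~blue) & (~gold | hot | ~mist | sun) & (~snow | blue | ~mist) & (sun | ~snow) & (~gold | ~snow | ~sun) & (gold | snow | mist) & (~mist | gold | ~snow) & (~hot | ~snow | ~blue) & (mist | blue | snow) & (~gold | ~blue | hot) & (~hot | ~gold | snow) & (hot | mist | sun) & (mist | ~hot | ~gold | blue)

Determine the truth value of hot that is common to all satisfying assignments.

Suppose hot = 1.
Branch on snow: set snow = 1.
The clause (gold) is unit, so gold = 1.
The clause (sun) is unit, so sun = 1.
That conflicts with the unit clause (~sun).
Undo snow and try snow = 0.
The clause (gold) is unit, so gold = 1.
That conflicts with the unit clause (~gold).
Either choice for snow ends in contradiction.
So every satisfying assignment has hot = False.

False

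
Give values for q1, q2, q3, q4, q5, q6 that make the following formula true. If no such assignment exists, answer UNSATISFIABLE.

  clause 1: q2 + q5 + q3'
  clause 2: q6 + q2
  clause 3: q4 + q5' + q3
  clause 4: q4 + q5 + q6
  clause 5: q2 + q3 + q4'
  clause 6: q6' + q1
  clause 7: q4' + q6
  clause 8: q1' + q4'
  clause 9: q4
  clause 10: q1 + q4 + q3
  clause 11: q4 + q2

UNSATISFIABLE

Unit clause (q4) forces q4 = 1.
Unit clause (q6) forces q6 = 1.
Unit clause (q1) forces q1 = 1.
That conflicts with the unit clause (q1').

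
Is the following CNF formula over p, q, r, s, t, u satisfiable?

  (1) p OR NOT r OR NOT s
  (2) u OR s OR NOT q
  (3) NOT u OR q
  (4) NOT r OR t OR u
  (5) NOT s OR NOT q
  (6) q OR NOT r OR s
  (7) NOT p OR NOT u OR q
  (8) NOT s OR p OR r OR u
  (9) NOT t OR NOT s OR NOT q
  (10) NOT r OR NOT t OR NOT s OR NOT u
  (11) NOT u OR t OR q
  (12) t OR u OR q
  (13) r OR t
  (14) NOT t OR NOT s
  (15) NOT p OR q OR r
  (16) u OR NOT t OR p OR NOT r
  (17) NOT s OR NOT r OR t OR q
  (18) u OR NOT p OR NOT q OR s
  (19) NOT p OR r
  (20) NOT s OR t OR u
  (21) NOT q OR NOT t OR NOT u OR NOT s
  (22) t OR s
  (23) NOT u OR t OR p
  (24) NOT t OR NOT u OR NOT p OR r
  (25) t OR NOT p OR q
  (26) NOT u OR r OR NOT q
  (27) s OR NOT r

Suppose u = false.
Suppose s = false.
The clause (NOT q) is unit, so q = false.
The clause (NOT r) is unit, so r = false.
The clause (t) is unit, so t = true.
The clause (NOT p) is unit, so p = false.
This assignment satisfies each clause.
A satisfying assignment: p ↦ false, q ↦ false, r ↦ false, s ↦ false, t ↦ true, u ↦ false.

Yes, satisfiable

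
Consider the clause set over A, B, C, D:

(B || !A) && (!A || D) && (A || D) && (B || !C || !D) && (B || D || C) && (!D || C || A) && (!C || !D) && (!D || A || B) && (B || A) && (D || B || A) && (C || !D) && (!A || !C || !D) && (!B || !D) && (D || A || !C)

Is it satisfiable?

Try B = true.
Unit clause (!D) forces D = false.
Unit clause (!A) forces A = false.
That conflicts with the unit clause (A).
Undo B and try B = false.
Unit clause (!A) forces A = false.
That conflicts with the unit clause (A).
Neither B = true nor B = false works.
No assignment satisfies every clause.

No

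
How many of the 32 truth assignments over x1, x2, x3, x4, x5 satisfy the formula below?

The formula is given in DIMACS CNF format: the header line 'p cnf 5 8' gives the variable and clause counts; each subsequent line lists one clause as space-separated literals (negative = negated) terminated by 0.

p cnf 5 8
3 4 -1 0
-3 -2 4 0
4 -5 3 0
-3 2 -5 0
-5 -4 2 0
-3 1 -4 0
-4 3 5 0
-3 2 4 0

There are 2^5 = 32 truth assignments over (x1, x2, x3, x4, x5).
Split on x2. With x2 = True, the clauses containing x2 are satisfied and ¬x2 drops from the rest; 5 of the 2^4 = 16 assignments to the other variables satisfy what remains.
With x2 = False, by the same count on the reduced clause set, 2 assignments work.
Total: 5 + 2 = 7.

7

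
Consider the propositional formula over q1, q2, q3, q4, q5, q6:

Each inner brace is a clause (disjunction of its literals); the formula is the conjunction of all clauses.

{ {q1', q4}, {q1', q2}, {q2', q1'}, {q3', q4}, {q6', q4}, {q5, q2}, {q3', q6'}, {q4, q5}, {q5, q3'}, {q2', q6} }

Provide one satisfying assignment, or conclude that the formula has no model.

q1=0; q2=0; q3=0; q4=1; q5=1; q6=1

Branch on q1: set q1 = 0.
Branch on q3: set q3 = 0.
Branch on q6: set q6 = 1.
(q4) alone gives q4 = 1.
Branch on q5: set q5 = 1.
Every clause is now satisfied; q2 is unconstrained.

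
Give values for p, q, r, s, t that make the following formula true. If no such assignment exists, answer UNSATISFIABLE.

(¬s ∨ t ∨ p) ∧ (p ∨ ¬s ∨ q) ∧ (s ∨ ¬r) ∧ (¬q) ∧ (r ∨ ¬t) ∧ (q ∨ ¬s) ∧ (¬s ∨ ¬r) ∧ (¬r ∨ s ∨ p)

p=False; q=False; r=False; s=False; t=False

From the singleton clause (¬q), q = False.
From the singleton clause (¬s), s = False.
From the singleton clause (¬r), r = False.
From the singleton clause (¬t), t = False.
No clause remains; p is free.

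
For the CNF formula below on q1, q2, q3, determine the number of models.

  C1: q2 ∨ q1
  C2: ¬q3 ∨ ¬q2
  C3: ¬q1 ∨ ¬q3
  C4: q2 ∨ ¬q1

2

There are 2^3 = 8 truth assignments over (q1, q2, q3).
Check each against the 4 clauses (columns in the order q1, q2, q3):
  F F F  ✗ fails (q2 ∨ q1)
  F F T  ✗ fails (q2 ∨ q1)
  F T F  ✓ satisfies all
  F T T  ✗ fails (¬q3 ∨ ¬q2)
  T F F  ✗ fails (q2 ∨ ¬q1)
  T F T  ✗ fails (¬q1 ∨ ¬q3)
  T T F  ✓ satisfies all
  T T T  ✗ fails (¬q3 ∨ ¬q2)
2 of the 8 rows are models.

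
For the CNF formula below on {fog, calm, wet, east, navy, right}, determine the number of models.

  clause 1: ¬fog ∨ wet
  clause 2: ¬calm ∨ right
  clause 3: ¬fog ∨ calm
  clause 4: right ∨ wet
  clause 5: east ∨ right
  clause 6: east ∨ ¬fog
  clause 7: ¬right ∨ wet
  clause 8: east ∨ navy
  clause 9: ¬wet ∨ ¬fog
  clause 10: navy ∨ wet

There are 2^6 = 64 truth assignments over (fog, calm, wet, east, navy, right).
Split on right. With right = True, the clauses containing right are satisfied and ¬right drops from the rest; 6 of the 2^5 = 32 assignments to the other variables satisfy what remains.
With right = False, by the same count on the reduced clause set, 2 assignments work.
(One model: fog=F, calm=F, wet=T, east=F, navy=T, right=T.)
Total: 6 + 2 = 8.

8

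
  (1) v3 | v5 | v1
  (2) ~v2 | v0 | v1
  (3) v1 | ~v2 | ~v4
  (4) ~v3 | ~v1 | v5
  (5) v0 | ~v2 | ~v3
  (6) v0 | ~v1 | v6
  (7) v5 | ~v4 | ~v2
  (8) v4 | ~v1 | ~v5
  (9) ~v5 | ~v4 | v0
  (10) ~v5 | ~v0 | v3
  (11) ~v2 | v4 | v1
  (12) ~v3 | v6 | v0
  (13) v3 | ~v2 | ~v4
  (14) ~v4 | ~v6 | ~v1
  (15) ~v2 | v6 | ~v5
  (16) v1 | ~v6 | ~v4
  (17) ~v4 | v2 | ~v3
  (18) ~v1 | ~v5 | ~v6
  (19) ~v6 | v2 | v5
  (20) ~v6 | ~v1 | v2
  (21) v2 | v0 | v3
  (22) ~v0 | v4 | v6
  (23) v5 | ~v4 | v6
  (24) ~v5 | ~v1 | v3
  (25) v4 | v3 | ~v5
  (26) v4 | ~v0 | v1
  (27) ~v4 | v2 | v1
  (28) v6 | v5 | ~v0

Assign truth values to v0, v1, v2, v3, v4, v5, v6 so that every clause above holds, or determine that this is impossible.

v0: 0; v1: 0; v2: 0; v3: 1; v4: 0; v5: 1; v6: 1

Case v3 = 1:
Case v1 = 0:
Case v2 = 0:
The clause (~v4) is unit, so v4 = 0.
The clause (~v0) is unit, so v0 = 0.
The clause (v6) is unit, so v6 = 1.
The clause (v5) is unit, so v5 = 1.
This assignment satisfies each clause.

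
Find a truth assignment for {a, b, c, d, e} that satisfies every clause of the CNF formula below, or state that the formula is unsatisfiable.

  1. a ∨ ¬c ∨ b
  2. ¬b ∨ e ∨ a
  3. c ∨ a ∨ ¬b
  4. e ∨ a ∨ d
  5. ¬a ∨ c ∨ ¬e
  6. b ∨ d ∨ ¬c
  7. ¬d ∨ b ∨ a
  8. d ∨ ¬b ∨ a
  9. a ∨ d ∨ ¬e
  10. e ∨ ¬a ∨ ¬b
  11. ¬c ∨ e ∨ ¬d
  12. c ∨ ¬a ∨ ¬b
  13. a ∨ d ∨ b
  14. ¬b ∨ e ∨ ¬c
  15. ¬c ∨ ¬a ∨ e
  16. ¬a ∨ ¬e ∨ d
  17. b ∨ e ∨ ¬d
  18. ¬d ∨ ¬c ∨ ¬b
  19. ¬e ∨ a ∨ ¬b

Suppose a = True.
Suppose c = True.
(e) alone gives e = True.
(d) alone gives d = True.
(¬b) alone gives b = False.
This assignment satisfies each clause.

a ↦ True, b ↦ False, c ↦ True, d ↦ True, e ↦ True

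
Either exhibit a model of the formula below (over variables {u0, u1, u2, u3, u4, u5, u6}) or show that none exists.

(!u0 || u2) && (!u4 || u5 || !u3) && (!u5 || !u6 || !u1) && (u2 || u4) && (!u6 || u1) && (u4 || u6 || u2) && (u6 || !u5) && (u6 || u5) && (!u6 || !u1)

UNSATISFIABLE

Branch on u0: set u0 = false.
Branch on u2: set u2 = true.
Branch on u6: set u6 = false.
(!u5) alone gives u5 = false.
Now (u5) is unsatisfied and unit — conflict.
So u6 must be the other value — set u6 = true.
(u1) alone gives u1 = true.
Now (!u1) is unsatisfied and unit — conflict.
Neither u6 = true nor u6 = false works.
So u2 must be the other value — set u2 = false.
(u4) alone gives u4 = true.
Branch on u5: set u5 = true.
(u6) alone gives u6 = true.
(!u1) alone gives u1 = false.
Now (u1) is unsatisfied and unit — conflict.
So u5 must be the other value — set u5 = false.
(!u3) alone gives u3 = false.
(u6) alone gives u6 = true.
(u1) alone gives u1 = true.
Now (!u1) is unsatisfied and unit — conflict.
Neither u5 = true nor u5 = false works.
Neither u2 = true nor u2 = false works.
So u0 must be the other value — set u0 = true.
(u2) alone gives u2 = true.
Branch on u6: set u6 = false.
(!u5) alone gives u5 = false.
Now (u5) is unsatisfied and unit — conflict.
So u6 must be the other value — set u6 = true.
(u1) alone gives u1 = true.
Now (!u1) is unsatisfied and unit — conflict.
Neither u6 = true nor u6 = false works.
Neither u0 = true nor u0 = false works.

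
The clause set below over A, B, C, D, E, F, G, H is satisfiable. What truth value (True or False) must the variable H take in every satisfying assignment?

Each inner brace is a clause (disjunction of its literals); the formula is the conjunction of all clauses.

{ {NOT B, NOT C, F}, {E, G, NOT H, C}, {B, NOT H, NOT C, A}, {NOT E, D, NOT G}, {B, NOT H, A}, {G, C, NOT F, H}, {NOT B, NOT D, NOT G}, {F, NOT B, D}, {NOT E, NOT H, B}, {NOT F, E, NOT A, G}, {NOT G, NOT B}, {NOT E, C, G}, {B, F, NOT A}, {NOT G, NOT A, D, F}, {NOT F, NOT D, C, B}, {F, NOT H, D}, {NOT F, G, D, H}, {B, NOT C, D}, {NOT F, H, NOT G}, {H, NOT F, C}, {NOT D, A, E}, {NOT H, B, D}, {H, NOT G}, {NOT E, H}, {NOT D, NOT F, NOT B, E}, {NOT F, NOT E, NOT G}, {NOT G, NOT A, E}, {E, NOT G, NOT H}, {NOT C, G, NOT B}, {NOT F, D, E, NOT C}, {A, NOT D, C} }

False

Suppose H = true.
Branch on B: set B = true.
From the singleton clause (NOT G), G = false.
From the singleton clause (NOT C), C = false.
From the singleton clause (E), E = true.
Now (NOT E) is unsatisfied and unit — conflict.
Undo B and try B = false.
From the singleton clause (A), A = true.
From the singleton clause (NOT E), E = false.
From the singleton clause (F), F = true.
From the singleton clause (G), G = true.
Now (NOT G) is unsatisfied and unit — conflict.
Either choice for B ends in contradiction.
So every satisfying assignment has H = False.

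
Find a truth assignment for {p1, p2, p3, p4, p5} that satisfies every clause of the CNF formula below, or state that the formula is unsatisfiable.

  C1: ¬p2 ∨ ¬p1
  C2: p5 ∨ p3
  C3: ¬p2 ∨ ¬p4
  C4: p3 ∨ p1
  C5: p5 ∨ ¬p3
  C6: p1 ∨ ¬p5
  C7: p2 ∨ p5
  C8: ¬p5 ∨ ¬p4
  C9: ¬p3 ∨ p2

Suppose p2 = False.
(p5) alone gives p5 = True.
(p1) alone gives p1 = True.
(¬p4) alone gives p4 = False.
(¬p3) alone gives p3 = False.
Every clause now holds.

p1 ↦ True, p2 ↦ False, p3 ↦ False, p4 ↦ False, p5 ↦ True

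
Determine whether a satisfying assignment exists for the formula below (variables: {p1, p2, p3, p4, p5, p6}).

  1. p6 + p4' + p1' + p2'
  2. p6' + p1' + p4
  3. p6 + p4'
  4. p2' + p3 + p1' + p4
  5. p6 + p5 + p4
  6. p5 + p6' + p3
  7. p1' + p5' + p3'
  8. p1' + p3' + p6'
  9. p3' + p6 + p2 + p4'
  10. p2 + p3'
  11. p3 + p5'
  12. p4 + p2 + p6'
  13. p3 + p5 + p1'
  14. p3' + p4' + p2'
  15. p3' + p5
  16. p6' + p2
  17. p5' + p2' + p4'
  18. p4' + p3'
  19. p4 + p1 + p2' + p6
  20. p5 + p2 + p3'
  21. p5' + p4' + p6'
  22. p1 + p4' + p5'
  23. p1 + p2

Satisfiable

Try p6 = 1.
Unit clause (p2) forces p2 = 1.
Try p1 = 0.
Try p5 = 1.
Unit clause (p3) forces p3 = 1.
Unit clause (p4') forces p4 = 0.
Every clause now holds.
A satisfying assignment: p1: 0,  p2: 1,  p3: 1,  p4: 0,  p5: 1,  p6: 1.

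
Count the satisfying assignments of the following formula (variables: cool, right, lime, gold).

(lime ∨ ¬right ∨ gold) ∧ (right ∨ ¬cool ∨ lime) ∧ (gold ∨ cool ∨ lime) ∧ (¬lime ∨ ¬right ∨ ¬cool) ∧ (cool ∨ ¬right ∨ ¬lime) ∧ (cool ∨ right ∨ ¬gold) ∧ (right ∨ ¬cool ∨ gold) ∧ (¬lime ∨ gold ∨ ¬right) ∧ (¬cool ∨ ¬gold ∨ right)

There are 2^4 = 16 truth assignments over (cool, right, lime, gold).
Check each against the 9 clauses (columns in the order cool, right, lime, gold):
  F F F F  ✗ fails (gold ∨ cool ∨ lime)
  F F F T  ✗ fails (cool ∨ right ∨ ¬gold)
  F F T F  ✓ satisfies all
  F F T T  ✗ fails (cool ∨ right ∨ ¬gold)
  F T F F  ✗ fails (lime ∨ ¬right ∨ gold)
  F T F T  ✓ satisfies all
  F T T F  ✗ fails (cool ∨ ¬right ∨ ¬lime)
  F T T T  ✗ fails (cool ∨ ¬right ∨ ¬lime)
  T F F F  ✗ fails (right ∨ ¬cool ∨ lime)
  T F F T  ✗ fails (right ∨ ¬cool ∨ lime)
  T F T F  ✗ fails (right ∨ ¬cool ∨ gold)
  T F T T  ✗ fails (¬cool ∨ ¬gold ∨ right)
  T T F F  ✗ fails (lime ∨ ¬right ∨ gold)
  T T F T  ✓ satisfies all
  T T T F  ✗ fails (¬lime ∨ ¬right ∨ ¬cool)
  T T T T  ✗ fails (¬lime ∨ ¬right ∨ ¬cool)
3 of the 16 rows are models.

3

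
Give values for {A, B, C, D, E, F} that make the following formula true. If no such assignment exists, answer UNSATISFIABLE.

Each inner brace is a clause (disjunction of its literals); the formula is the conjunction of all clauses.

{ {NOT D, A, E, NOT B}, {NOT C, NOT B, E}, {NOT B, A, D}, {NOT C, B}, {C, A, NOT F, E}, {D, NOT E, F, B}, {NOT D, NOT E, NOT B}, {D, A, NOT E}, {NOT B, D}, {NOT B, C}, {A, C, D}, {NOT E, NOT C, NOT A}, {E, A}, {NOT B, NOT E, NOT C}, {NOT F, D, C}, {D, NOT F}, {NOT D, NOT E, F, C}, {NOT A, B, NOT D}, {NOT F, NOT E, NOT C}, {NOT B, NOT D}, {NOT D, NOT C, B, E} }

Try C = false.
The clause (NOT B) is unit, so B = false.
Try A = false.
The clause (D) is unit, so D = true.
The clause (E) is unit, so E = true.
The clause (F) is unit, so F = true.
All clauses are satisfied.

A: false, B: false, C: false, D: true, E: true, F: true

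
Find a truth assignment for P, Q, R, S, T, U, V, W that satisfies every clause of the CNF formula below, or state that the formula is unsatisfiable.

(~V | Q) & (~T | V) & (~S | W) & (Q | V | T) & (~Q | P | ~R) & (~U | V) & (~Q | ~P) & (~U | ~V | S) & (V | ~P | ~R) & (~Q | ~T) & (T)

The clause (T) is unit, so T = 1.
The clause (V) is unit, so V = 1.
The clause (Q) is unit, so Q = 1.
But (~Q) is also a unit clause — contradiction.

UNSATISFIABLE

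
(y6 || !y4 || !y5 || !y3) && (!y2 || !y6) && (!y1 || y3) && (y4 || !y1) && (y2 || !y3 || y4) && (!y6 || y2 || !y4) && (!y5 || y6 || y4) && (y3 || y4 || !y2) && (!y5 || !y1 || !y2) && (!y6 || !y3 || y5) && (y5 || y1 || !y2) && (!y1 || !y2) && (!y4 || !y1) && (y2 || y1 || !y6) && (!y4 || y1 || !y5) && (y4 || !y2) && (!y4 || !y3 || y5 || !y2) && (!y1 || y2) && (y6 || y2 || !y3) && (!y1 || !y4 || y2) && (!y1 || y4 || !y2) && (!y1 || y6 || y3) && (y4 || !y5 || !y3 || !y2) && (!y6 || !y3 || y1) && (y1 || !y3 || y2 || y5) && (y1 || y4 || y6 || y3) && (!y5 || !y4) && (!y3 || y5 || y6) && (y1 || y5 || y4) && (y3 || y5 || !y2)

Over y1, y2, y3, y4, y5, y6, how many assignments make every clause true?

There are 2^6 = 64 truth assignments over (y1, y2, y3, y4, y5, y6).
Split on y4. With y4 = true, the clauses containing y4 are satisfied and !y4 drops from the rest; 1 of the 2^5 = 32 assignments to the other variables satisfy what remains.
With y4 = false, by the same count on the reduced clause set, 0 assignments work.
(One model: y1=F, y2=F, y3=F, y4=T, y5=F, y6=F.)
Total: 1 + 0 = 1.

1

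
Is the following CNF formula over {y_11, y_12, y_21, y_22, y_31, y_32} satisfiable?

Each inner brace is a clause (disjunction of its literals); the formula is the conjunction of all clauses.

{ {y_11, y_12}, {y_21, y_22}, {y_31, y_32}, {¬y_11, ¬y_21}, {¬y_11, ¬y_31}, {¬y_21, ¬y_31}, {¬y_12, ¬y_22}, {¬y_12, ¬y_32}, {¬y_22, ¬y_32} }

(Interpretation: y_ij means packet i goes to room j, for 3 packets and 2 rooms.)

No, unsatisfiable

Try y_11 = True.
From the singleton clause (¬y_21), y_21 = False.
From the singleton clause (y_22), y_22 = True.
From the singleton clause (¬y_31), y_31 = False.
From the singleton clause (y_32), y_32 = True.
Now (¬y_32) is unsatisfied and unit — conflict.
So y_11 must be the other value — set y_11 = False.
From the singleton clause (y_12), y_12 = True.
From the singleton clause (¬y_22), y_22 = False.
From the singleton clause (y_21), y_21 = True.
From the singleton clause (¬y_31), y_31 = False.
From the singleton clause (y_32), y_32 = True.
Now (¬y_32) is unsatisfied and unit — conflict.
Either choice for y_11 ends in contradiction.
No assignment satisfies every clause.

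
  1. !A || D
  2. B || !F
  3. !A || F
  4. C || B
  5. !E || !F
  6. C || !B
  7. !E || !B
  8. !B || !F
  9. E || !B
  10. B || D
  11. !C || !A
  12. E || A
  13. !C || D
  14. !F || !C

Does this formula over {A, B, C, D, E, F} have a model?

Satisfiable

Suppose A = false.
(E) alone gives E = true.
(!F) alone gives F = false.
(!B) alone gives B = false.
(C) alone gives C = true.
(D) alone gives D = true.
All clauses are satisfied.
A satisfying assignment: A: false, B: false, C: true, D: true, E: true, F: false.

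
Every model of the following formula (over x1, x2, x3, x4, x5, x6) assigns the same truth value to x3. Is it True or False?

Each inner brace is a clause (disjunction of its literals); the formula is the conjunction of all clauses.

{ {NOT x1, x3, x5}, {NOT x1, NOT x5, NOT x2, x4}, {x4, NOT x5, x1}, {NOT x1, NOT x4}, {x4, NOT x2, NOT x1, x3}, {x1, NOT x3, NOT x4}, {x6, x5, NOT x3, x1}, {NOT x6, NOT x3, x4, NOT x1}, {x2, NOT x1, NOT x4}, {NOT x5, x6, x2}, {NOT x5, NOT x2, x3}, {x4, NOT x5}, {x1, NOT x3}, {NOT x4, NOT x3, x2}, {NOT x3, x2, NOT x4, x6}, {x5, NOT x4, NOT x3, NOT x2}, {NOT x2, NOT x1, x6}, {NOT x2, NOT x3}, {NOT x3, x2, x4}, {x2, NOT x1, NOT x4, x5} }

False

Suppose x3 = true.
From the singleton clause (x1), x1 = true.
From the singleton clause (NOT x4), x4 = false.
From the singleton clause (NOT x6), x6 = false.
From the singleton clause (NOT x5), x5 = false.
From the singleton clause (NOT x2), x2 = false.
But (x2) is also a unit clause — contradiction.
So every satisfying assignment has x3 = False.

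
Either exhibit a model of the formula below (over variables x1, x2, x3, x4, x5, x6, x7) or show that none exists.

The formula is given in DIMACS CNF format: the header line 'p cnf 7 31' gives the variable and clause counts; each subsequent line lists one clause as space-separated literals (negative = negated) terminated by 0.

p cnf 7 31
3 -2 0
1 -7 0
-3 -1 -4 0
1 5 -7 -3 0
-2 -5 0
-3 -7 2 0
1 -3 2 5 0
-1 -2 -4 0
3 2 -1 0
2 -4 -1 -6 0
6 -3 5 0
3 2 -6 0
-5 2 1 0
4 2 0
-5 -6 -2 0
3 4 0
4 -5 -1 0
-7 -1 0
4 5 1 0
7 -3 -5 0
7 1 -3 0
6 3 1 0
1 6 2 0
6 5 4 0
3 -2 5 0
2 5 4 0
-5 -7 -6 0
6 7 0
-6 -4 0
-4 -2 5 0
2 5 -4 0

Suppose x3 = True.
Suppose x1 = True.
The clause (¬x4) is unit, so x4 = False.
The clause (x2) is unit, so x2 = True.
The clause (¬x5) is unit, so x5 = False.
The clause (x6) is unit, so x6 = True.
The clause (¬x7) is unit, so x7 = False.
All clauses are satisfied.

x1: True, x2: True, x3: True, x4: False, x5: False, x6: True, x7: False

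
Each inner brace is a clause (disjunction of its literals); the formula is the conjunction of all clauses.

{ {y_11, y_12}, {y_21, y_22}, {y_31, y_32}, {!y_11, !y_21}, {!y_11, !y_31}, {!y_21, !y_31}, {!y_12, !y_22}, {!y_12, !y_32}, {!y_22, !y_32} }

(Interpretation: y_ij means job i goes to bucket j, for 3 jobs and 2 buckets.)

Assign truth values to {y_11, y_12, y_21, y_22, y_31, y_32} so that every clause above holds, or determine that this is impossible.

Try y_11 = true.
From the singleton clause (!y_21), y_21 = false.
From the singleton clause (y_22), y_22 = true.
From the singleton clause (!y_31), y_31 = false.
From the singleton clause (y_32), y_32 = true.
But (!y_32) is also a unit clause — contradiction.
Backtrack on y_11: now try y_11 = false.
From the singleton clause (y_12), y_12 = true.
From the singleton clause (!y_22), y_22 = false.
From the singleton clause (y_21), y_21 = true.
From the singleton clause (!y_31), y_31 = false.
From the singleton clause (y_32), y_32 = true.
But (!y_32) is also a unit clause — contradiction.
Neither y_11 = true nor y_11 = false works.

UNSATISFIABLE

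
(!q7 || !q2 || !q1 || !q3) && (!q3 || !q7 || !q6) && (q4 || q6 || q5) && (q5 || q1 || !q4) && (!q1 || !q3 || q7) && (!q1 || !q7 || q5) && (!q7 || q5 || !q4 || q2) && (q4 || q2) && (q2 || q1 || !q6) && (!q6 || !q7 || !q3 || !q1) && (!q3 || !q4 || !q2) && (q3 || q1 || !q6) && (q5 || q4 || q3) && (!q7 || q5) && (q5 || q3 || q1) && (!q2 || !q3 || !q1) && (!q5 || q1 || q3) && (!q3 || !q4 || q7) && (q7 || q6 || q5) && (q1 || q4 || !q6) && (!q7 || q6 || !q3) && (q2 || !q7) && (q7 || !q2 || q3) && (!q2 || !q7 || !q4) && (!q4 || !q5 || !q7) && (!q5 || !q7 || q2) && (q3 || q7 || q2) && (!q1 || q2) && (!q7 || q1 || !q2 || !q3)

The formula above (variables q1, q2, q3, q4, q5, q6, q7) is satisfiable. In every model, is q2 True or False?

Suppose q2 = false.
From the singleton clause (q4), q4 = true.
From the singleton clause (!q7), q7 = false.
From the singleton clause (!q3), q3 = false.
But (q3) is also a unit clause — contradiction.
So every satisfying assignment has q2 = True.

True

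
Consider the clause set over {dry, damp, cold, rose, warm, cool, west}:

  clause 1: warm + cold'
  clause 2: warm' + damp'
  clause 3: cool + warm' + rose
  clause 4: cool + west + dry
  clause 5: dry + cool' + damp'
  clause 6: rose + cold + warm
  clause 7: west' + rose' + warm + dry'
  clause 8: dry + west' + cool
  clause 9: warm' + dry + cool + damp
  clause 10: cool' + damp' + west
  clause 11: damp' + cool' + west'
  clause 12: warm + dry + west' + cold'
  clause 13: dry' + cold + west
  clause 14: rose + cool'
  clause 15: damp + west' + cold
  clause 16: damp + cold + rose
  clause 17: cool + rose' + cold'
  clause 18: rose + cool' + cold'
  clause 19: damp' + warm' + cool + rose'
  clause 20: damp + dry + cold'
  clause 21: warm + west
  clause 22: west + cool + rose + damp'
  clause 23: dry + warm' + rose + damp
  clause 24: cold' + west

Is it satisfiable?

Branch on warm: set warm = 1.
From the singleton clause (damp'), damp = 0.
Branch on cool: set cool = 1.
From the singleton clause (rose), rose = 1.
Branch on west: set west = 1.
From the singleton clause (cold), cold = 1.
From the singleton clause (dry), dry = 1.
All clauses are satisfied.
A satisfying assignment: dry ↦ 1; damp ↦ 0; cold ↦ 1; rose ↦ 1; warm ↦ 1; cool ↦ 1; west ↦ 1.

Satisfiable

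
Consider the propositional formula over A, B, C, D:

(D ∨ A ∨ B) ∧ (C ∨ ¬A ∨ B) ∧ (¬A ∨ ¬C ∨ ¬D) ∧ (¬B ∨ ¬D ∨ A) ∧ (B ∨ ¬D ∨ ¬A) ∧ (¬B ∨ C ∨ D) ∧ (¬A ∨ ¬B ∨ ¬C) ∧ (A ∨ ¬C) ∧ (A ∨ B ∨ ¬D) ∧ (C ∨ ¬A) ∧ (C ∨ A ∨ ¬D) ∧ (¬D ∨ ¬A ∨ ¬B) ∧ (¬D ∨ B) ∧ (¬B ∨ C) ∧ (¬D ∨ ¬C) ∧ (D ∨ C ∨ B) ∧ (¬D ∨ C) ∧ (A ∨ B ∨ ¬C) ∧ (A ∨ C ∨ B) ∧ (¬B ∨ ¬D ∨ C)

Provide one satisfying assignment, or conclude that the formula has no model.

Suppose A = True.
Unit clause (C) forces C = True.
Unit clause (¬D) forces D = False.
Unit clause (¬B) forces B = False.
All clauses are satisfied.

A: True; B: False; C: True; D: False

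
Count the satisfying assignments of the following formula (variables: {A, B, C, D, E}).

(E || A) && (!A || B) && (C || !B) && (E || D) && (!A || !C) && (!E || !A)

6

There are 2^5 = 32 truth assignments over (A, B, C, D, E).
Split on E. With E = true, the clauses containing E are satisfied and !E drops from the rest; 6 of the 2^4 = 16 assignments to the other variables satisfy what remains.
With E = false, by the same count on the reduced clause set, 0 assignments work.
Total: 6 + 0 = 6.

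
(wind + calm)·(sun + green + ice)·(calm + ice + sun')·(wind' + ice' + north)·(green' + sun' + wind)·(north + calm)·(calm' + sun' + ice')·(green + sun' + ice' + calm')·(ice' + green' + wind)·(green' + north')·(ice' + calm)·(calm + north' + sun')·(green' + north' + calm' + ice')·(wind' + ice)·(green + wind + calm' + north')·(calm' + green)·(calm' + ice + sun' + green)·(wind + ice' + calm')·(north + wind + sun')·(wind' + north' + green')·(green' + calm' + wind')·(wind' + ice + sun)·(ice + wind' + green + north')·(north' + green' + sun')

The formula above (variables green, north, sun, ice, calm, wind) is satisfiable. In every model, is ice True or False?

False

Suppose ice = 1.
From the singleton clause (calm), calm = 1.
From the singleton clause (sun'), sun = 0.
From the singleton clause (green), green = 1.
From the singleton clause (wind), wind = 1.
That conflicts with the unit clause (wind').
So every satisfying assignment has ice = False.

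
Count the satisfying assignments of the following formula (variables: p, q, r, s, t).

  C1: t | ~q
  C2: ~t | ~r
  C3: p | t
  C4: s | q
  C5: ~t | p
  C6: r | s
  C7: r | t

There are 2^5 = 32 truth assignments over (p, q, r, s, t).
Split on q. With q = 1, the clauses containing q are satisfied and ~q drops from the rest; 1 of the 2^4 = 16 assignments to the other variables satisfy what remains.
With q = 0, by the same count on the reduced clause set, 2 assignments work.
Total: 1 + 2 = 3.

3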